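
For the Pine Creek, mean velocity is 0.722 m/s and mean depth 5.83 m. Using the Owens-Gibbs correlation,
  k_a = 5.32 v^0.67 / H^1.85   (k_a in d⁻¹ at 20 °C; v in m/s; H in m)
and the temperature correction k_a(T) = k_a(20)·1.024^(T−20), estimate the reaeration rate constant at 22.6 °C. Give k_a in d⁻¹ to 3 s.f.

k_a(20) = 5.32 × 0.722^0.67 / 5.83^1.85 = 5.32 × 0.8039 / 26.09 = 0.1639 d⁻¹.
k_a(22.6) = 0.1639 × 1.024^(22.6−20) = 0.1639 × 1.064 = 0.1744 d⁻¹.

k_a ≈ 0.174 d⁻¹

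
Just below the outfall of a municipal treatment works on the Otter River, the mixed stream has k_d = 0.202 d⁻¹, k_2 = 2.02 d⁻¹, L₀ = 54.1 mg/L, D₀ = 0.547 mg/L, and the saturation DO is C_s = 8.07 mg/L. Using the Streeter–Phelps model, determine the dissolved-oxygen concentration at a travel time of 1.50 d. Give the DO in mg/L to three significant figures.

DO ≈ 3.89 mg/L

k_d L₀/(k_2−k_d) = 0.202×54.1/(2.02−0.202) = 10.93/1.818 = 6.011 mg/L.
e^(−k_d t) = e^(−0.202×1.500) = 0.7386; e^(−k_2 t) = e^(−2.02×1.500) = 0.04832.
D = 6.011 × (0.7386 − 0.04832) + 0.547 × 0.04832 = 4.149 + 0.02643 = 4.176 mg/L.
DO = C_s − D = 8.07 − 4.176 = 3.894 mg/L.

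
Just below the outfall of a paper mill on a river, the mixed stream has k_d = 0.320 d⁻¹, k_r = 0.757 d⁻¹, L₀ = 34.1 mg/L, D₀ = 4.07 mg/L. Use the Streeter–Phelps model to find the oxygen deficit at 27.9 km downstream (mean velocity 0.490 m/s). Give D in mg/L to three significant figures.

D ≈ 7.53 mg/L

Travel time t = x/v = 27.9 km / (0.490 m/s) = 27900 m / 0.490 m/s = 56940 s = 0.6590 d.
k_d L₀/(k_r−k_d) = 0.320×34.1/(0.757−0.320) = 10.91/0.4370 = 24.97 mg/L.
e^(−k_d t) = e^(−0.320×0.6590) = 0.8099; e^(−k_r t) = e^(−0.757×0.6590) = 0.6072.
D = 24.97 × (0.8099 − 0.6072) + 4.07 × 0.6072 = 5.060 + 2.471 = 7.532 mg/L.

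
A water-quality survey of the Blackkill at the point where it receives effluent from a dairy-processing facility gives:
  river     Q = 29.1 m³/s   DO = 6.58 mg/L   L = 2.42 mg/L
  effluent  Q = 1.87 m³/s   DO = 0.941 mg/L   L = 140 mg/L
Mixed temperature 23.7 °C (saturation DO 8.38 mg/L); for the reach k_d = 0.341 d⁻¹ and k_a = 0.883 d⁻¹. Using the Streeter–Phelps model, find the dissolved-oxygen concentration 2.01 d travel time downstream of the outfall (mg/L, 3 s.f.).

Mixed DO = (29.1×6.58 + 1.87×0.941)/(29.1+1.87) = 193.2/30.97 = 6.240 mg/L.
Mixed L₀ = (29.1×2.42 + 1.87×140)/(30.97) = 332.2/30.97 = 10.73 mg/L.
Initial deficit D₀ = C_s − DO₀ = 8.38 − 6.240 = 2.140 mg/L.
D(2.01) = [0.341×10.73/(0.883−0.341)](e^(−0.341×2.01) − e^(−0.883×2.01)) + 2.140 e^(−0.883×2.01)
= 6.749 × (0.5039 − 0.1695) + 2.140 × 0.1695 = 2.620 mg/L.
DO = 8.38 − 2.620 = 5.760 mg/L.

DO ≈ 5.76 mg/L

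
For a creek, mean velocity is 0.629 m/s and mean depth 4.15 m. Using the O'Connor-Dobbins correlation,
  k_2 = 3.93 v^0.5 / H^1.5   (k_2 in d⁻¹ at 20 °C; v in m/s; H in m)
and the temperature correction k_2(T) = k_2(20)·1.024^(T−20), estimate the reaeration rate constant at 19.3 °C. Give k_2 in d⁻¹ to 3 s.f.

k_2 ≈ 0.363 d⁻¹

k_2(20) = 3.93 × 0.629^0.5 / 4.15^1.5 = 3.93 × 0.7931 / 8.454 = 0.3687 d⁻¹.
k_2(19.3) = 0.3687 × 1.024^(19.3−20) = 0.3687 × 0.9835 = 0.3626 d⁻¹.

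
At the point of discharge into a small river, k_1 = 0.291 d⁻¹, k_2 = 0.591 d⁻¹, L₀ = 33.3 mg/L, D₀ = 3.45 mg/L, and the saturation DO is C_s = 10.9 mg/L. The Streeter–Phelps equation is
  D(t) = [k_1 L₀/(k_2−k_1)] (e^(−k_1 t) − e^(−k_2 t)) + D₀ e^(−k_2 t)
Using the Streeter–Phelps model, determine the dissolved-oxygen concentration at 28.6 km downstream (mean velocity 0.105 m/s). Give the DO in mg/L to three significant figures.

DO ≈ 2.47 mg/L

Travel time t = x/v = 28.6 km / (0.105 m/s) = 28600 m / 0.105 m/s = 272400 s = 3.153 d.
k_1 L₀/(k_2−k_1) = 0.291×33.3/(0.591−0.291) = 9.690/0.3000 = 32.30 mg/L.
e^(−k_1 t) = e^(−0.291×3.153) = 0.3996; e^(−k_2 t) = e^(−0.591×3.153) = 0.1552.
D = 32.30 × (0.3996 − 0.1552) + 3.45 × 0.1552 = 7.894 + 0.5354 = 8.429 mg/L.
DO = C_s − D = 10.9 − 8.429 = 2.471 mg/L.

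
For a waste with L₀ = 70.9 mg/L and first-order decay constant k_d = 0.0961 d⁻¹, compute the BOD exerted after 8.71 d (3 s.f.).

y_t = L₀(1 − e^(−k_d t)) = 70.9 × (1 − e^(−0.0961×8.71))
= 70.9 × (1 − 0.4330) = 70.9 × 0.5670 = 40.20 mg/L.

y ≈ 40.2 mg/L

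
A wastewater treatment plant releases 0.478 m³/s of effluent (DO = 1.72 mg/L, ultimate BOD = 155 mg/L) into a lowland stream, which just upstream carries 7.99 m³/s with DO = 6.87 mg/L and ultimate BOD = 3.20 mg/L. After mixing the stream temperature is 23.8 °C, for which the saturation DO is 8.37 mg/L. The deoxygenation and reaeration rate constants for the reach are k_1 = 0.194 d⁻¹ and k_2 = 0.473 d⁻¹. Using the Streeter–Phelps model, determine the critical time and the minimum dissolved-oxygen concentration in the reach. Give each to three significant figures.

t_c ≈ 2.31 d; minimum DO ≈ 5.29 mg/L

Mixed DO = (7.99×6.87 + 0.478×1.72)/(7.99+0.478) = 55.71/8.468 = 6.579 mg/L.
Mixed L₀ = (7.99×3.20 + 0.478×155)/(8.468) = 99.66/8.468 = 11.77 mg/L.
Initial deficit D₀ = C_s − DO₀ = 8.37 − 6.579 = 1.791 mg/L.
t_c = (1/0.2790) ln[(0.473/0.194)(1 − 1.791×0.2790/(0.194×11.77))] = 3.584 × ln(1.905) = 2.309 d.
D_c = (0.194/0.473) × 11.77 × e^(−0.194×2.309) = 0.4101 × 11.77 × 0.6389 = 3.084 mg/L.
Minimum DO = 8.37 − 3.084 = 5.286 mg/L.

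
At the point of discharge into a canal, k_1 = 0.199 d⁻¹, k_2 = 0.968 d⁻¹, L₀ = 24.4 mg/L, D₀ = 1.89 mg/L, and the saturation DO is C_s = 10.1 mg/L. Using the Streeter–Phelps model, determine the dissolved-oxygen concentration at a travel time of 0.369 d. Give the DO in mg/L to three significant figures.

DO ≈ 7.33 mg/L

k_1 L₀/(k_2−k_1) = 0.199×24.4/(0.968−0.199) = 4.856/0.7690 = 6.314 mg/L.
e^(−k_1 t) = e^(−0.199×0.3690) = 0.9292; e^(−k_2 t) = e^(−0.968×0.3690) = 0.6996.
D = 6.314 × (0.9292 − 0.6996) + 1.89 × 0.6996 = 1.449 + 1.322 = 2.772 mg/L.
DO = C_s − D = 10.1 − 2.772 = 7.328 mg/L.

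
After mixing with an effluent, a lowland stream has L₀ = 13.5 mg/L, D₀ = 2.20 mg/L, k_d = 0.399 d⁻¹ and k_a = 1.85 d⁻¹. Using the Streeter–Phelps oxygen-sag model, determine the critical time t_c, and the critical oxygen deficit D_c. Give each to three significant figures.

t_c ≈ 0.438 d; D_c ≈ 2.44 mg/L

At the critical point dD/dt = 0, so k_d L₀ e^(−k_d t) = k_a D. Substituting D(t) from the Streeter–Phelps equation and solving for t gives
t_c = ln[(k_a/k_d)(1 − D₀(k_a−k_d)/(k_d L₀))] / (k_a−k_d).
Here k_a−k_d = 1.451 d⁻¹ and 1 − D₀(k_a−k_d)/(k_d L₀) = 1 − 2.20×1.451/(0.399×13.5) = 0.4074, so
t_c = ln(4.637 × 0.4074) / 1.451 = 0.6359 / 1.451 = 0.4383 d.
D_c = (k_d/k_a) L₀ e^(−k_d t_c) = (0.399/1.85) × 13.5 × e^(−0.399×0.4383) = 0.2157 × 13.5 × 0.8396 = 2.444 mg/L.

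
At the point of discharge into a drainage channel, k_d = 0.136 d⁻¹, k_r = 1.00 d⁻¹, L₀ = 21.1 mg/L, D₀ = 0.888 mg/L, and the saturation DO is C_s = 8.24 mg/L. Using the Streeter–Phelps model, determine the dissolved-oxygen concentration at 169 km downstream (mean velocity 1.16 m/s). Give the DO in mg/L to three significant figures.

DO ≈ 6.05 mg/L

Travel time t = x/v = 169 km / (1.16 m/s) = 169000 m / 1.16 m/s = 145700 s = 1.686 d.
k_d L₀/(k_r−k_d) = 0.136×21.1/(1.00−0.136) = 2.870/0.8640 = 3.321 mg/L.
e^(−k_d t) = e^(−0.136×1.686) = 0.7951; e^(−k_r t) = e^(−1.00×1.686) = 0.1852.
D = 3.321 × (0.7951 − 0.1852) + 0.888 × 0.1852 = 2.025 + 0.1645 = 2.190 mg/L.
DO = C_s − D = 8.24 − 2.190 = 6.050 mg/L.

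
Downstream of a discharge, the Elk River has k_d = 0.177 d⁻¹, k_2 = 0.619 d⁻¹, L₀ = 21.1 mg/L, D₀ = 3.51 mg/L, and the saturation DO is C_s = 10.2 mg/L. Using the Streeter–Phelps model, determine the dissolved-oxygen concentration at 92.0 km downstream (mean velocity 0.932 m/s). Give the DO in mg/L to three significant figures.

Travel time t = x/v = 92.0 km / (0.932 m/s) = 92000 m / 0.932 m/s = 98710 s = 1.143 d.
k_d L₀/(k_2−k_d) = 0.177×21.1/(0.619−0.177) = 3.735/0.4420 = 8.450 mg/L.
e^(−k_d t) = e^(−0.177×1.143) = 0.8169; e^(−k_2 t) = e^(−0.619×1.143) = 0.4930.
D = 8.450 × (0.8169 − 0.4930) + 3.51 × 0.4930 = 2.737 + 1.730 = 4.467 mg/L.
DO = C_s − D = 10.2 − 4.467 = 5.733 mg/L.

DO ≈ 5.73 mg/L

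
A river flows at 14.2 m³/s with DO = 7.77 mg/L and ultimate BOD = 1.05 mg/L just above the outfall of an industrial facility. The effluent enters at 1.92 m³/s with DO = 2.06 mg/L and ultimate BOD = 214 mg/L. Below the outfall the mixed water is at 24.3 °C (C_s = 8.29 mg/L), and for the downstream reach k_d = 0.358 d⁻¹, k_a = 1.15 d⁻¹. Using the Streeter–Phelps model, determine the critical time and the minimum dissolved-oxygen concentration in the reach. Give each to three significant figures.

Mixed DO = (14.2×7.77 + 1.92×2.06)/(14.2+1.92) = 114.3/16.12 = 7.090 mg/L.
Mixed L₀ = (14.2×1.05 + 1.92×214)/(16.12) = 425.8/16.12 = 26.41 mg/L.
Initial deficit D₀ = C_s − DO₀ = 8.29 − 7.090 = 1.200 mg/L.
t_c = (1/0.7920) ln[(1.15/0.358)(1 − 1.200×0.7920/(0.358×26.41))] = 1.263 × ln(2.889) = 1.340 d.
D_c = (0.358/1.15) × 26.41 × e^(−0.358×1.340) = 0.3113 × 26.41 × 0.6190 = 5.090 mg/L.
Minimum DO = 8.29 − 5.090 = 3.200 mg/L.

t_c ≈ 1.34 d; minimum DO ≈ 3.20 mg/L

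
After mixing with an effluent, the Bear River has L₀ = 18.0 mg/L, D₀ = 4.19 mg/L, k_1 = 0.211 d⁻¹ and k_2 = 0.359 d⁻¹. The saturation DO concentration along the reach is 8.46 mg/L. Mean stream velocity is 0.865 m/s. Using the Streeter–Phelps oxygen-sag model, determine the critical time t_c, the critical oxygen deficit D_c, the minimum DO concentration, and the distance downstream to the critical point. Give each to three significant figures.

At the critical point dD/dt = 0, so k_1 L₀ e^(−k_1 t) = k_2 D. Substituting D(t) from the Streeter–Phelps equation and solving for t gives
t_c = ln[(k_2/k_1)(1 − D₀(k_2−k_1)/(k_1 L₀))] / (k_2−k_1).
Here k_2−k_1 = 0.1480 d⁻¹ and 1 − D₀(k_2−k_1)/(k_1 L₀) = 1 − 4.19×0.1480/(0.211×18.0) = 0.8367, so
t_c = ln(1.701 × 0.8367) / 0.1480 = 0.3532 / 0.1480 = 2.387 d.
D_c = (k_1/k_2) L₀ e^(−k_1 t_c) = (0.211/0.359) × 18.0 × e^(−0.211×2.387) = 0.5877 × 18.0 × 0.6044 = 6.394 mg/L.
Minimum DO = C_s − D_c = 8.46 − 6.394 = 2.066 mg/L.
x_c = v t_c = 0.865 m/s × 2.387 d × 86400 s/d = 178400 m ≈ 178 km.

t_c ≈ 2.39 d; D_c ≈ 6.39 mg/L; min DO ≈ 2.07 mg/L; x_c ≈ 178 km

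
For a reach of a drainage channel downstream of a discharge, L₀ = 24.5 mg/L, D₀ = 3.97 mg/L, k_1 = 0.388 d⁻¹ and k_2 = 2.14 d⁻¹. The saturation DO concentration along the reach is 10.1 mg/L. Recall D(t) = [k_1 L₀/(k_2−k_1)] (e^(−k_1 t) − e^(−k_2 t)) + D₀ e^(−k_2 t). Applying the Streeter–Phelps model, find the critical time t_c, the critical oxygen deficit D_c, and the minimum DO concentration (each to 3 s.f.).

At the critical point dD/dt = 0, so k_1 L₀ e^(−k_1 t) = k_2 D. Substituting D(t) from the Streeter–Phelps equation and solving for t gives
t_c = ln[(k_2/k_1)(1 − D₀(k_2−k_1)/(k_1 L₀))] / (k_2−k_1).
Here k_2−k_1 = 1.752 d⁻¹ and 1 − D₀(k_2−k_1)/(k_1 L₀) = 1 − 3.97×1.752/(0.388×24.5) = 0.2683, so
t_c = ln(5.515 × 0.2683) / 1.752 = 0.3919 / 1.752 = 0.2237 d.
L(t_c) = L₀ e^(−k_1 t_c) = 24.5 × 0.9169 = 22.46 mg/L, and at the critical point k_2 D_c = k_1 L, so D_c = (0.388/2.14) × 22.46 = 4.073 mg/L.
Minimum DO = C_s − D_c = 10.1 − 4.073 = 6.027 mg/L.

t_c ≈ 0.224 d; D_c ≈ 4.07 mg/L; min DO ≈ 6.03 mg/L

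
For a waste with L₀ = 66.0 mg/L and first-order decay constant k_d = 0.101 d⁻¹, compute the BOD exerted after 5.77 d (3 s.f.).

y ≈ 29.1 mg/L

y_t = L₀(1 − e^(−k_d t)) = 66.0 × (1 − e^(−0.101×5.77))
= 66.0 × (1 − 0.5583) = 66.0 × 0.4417 = 29.15 mg/L.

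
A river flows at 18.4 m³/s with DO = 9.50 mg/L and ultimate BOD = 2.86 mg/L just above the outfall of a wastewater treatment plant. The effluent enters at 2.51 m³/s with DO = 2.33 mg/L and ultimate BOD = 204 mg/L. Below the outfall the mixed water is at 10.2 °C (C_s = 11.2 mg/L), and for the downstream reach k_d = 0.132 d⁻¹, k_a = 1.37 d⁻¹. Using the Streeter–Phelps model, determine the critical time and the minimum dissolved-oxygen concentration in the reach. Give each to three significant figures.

t_c ≈ 0.112 d; minimum DO ≈ 8.64 mg/L

Mixed DO = (18.4×9.50 + 2.51×2.33)/(18.4+2.51) = 180.6/20.91 = 8.639 mg/L.
Mixed L₀ = (18.4×2.86 + 2.51×204)/(20.91) = 564.7/20.91 = 27.00 mg/L.
Initial deficit D₀ = C_s − DO₀ = 11.2 − 8.639 = 2.561 mg/L.
t_c = (1/1.238) ln[(1.37/0.132)(1 − 2.561×1.238/(0.132×27.00))] = 0.8078 × ln(1.149) = 0.1119 d.
D_c = (0.132/1.37) × 27.00 × e^(−0.132×0.1119) = 0.09635 × 27.00 × 0.9853 = 2.564 mg/L.
Minimum DO = 11.2 − 2.564 = 8.636 mg/L.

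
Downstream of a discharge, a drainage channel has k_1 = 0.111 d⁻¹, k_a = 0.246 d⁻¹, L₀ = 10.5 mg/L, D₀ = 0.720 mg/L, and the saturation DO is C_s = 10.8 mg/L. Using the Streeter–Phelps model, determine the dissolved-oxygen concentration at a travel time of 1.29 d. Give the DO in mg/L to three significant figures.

k_1 L₀/(k_a−k_1) = 0.111×10.5/(0.246−0.111) = 1.165/0.1350 = 8.633 mg/L.
e^(−k_1 t) = e^(−0.111×1.290) = 0.8666; e^(−k_a t) = e^(−0.246×1.290) = 0.7281.
D = 8.633 × (0.8666 − 0.7281) + 0.720 × 0.7281 = 1.196 + 0.5242 = 1.720 mg/L.
DO = C_s − D = 10.8 − 1.720 = 9.080 mg/L.

DO ≈ 9.08 mg/L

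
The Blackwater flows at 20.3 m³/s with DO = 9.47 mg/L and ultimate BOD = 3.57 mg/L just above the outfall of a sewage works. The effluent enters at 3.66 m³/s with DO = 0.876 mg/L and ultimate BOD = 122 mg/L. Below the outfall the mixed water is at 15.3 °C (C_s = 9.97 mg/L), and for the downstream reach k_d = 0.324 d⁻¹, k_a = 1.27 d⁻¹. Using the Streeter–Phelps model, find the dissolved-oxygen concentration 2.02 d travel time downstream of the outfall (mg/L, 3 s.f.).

Mixed DO = (20.3×9.47 + 3.66×0.876)/(20.3+3.66) = 195.4/23.96 = 8.157 mg/L.
Mixed L₀ = (20.3×3.57 + 3.66×122)/(23.96) = 519.0/23.96 = 21.66 mg/L.
Initial deficit D₀ = C_s − DO₀ = 9.97 − 8.157 = 1.813 mg/L.
D(2.02) = [0.324×21.66/(1.27−0.324)](e^(−0.324×2.02) − e^(−1.27×2.02)) + 1.813 e^(−1.27×2.02)
= 7.419 × (0.5197 − 0.07689) + 1.813 × 0.07689 = 3.425 mg/L.
DO = 9.97 − 3.425 = 6.545 mg/L.

DO ≈ 6.55 mg/L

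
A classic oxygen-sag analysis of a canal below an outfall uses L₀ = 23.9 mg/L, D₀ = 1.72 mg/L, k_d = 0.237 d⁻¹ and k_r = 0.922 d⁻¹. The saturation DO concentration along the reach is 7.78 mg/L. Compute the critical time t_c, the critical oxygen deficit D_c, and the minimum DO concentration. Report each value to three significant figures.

At the critical point dD/dt = 0, so k_d L₀ e^(−k_d t) = k_r D. Substituting D(t) from the Streeter–Phelps equation and solving for t gives
t_c = ln[(k_r/k_d)(1 − D₀(k_r−k_d)/(k_d L₀))] / (k_r−k_d).
Here k_r−k_d = 0.6850 d⁻¹ and 1 − D₀(k_r−k_d)/(k_d L₀) = 1 − 1.72×0.6850/(0.237×23.9) = 0.7920, so
t_c = ln(3.890 × 0.7920) / 0.6850 = 1.125 / 0.6850 = 1.643 d.
L(t_c) = L₀ e^(−k_d t_c) = 23.9 × 0.6775 = 16.19 mg/L, and at the critical point k_r D_c = k_d L, so D_c = (0.237/0.922) × 16.19 = 4.162 mg/L.
Minimum DO = C_s − D_c = 7.78 − 4.162 = 3.618 mg/L.

t_c ≈ 1.64 d; D_c ≈ 4.16 mg/L; min DO ≈ 3.62 mg/L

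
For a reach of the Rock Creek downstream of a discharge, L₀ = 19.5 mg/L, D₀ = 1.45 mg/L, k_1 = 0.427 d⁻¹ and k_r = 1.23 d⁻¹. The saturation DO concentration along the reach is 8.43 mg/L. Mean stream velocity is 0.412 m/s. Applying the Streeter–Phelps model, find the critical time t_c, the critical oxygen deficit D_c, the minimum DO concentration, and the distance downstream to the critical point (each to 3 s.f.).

t_c ≈ 1.13 d; D_c ≈ 4.18 mg/L; min DO ≈ 4.25 mg/L; x_c ≈ 40.2 km

t_c = [1/(k_r−k_1)] ln[(k_r/k_1)(1 − D₀(k_r−k_1)/(k_1 L₀))]
= [1/(1.23−0.427)] ln[(1.23/0.427)(1 − 1.45×0.8030/(0.427×19.5))]
= (1/0.8030) ln[2.881 × 0.8602] = 1.245 × ln(2.478) = 1.245 × 0.9074 = 1.130 d.
D_c = (k_1/k_r) L₀ e^(−k_1 t_c) = (0.427/1.23) × 19.5 × e^(−0.427×1.130) = 0.3472 × 19.5 × 0.6172 = 4.178 mg/L.
Minimum DO = C_s − D_c = 8.43 − 4.178 = 4.252 mg/L.
x_c = v t_c = 0.412 m/s × 1.130 d × 86400 s/d = 40220 m ≈ 40.2 km.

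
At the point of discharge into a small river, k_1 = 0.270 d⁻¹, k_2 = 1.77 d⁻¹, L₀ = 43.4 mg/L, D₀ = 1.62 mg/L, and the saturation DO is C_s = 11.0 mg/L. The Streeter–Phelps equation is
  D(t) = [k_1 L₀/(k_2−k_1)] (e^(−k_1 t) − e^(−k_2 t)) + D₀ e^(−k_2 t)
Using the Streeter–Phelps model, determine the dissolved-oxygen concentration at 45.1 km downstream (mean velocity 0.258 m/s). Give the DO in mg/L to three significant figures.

Travel time t = x/v = 45.1 km / (0.258 m/s) = 45100 m / 0.258 m/s = 174800 s = 2.023 d.
k_1 L₀/(k_2−k_1) = 0.270×43.4/(1.77−0.270) = 11.72/1.500 = 7.812 mg/L.
e^(−k_1 t) = e^(−0.270×2.023) = 0.5791; e^(−k_2 t) = e^(−1.77×2.023) = 0.02785.
D = 7.812 × (0.5791 − 0.02785) + 1.62 × 0.02785 = 4.306 + 0.04511 = 4.352 mg/L.
DO = C_s − D = 11.0 − 4.352 = 6.648 mg/L.

DO ≈ 6.65 mg/L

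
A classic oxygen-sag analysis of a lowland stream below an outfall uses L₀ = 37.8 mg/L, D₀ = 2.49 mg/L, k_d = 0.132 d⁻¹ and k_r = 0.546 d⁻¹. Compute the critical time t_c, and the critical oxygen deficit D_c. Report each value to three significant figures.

t_c = [1/(k_r−k_d)] ln[(k_r/k_d)(1 − D₀(k_r−k_d)/(k_d L₀))]
= [1/(0.546−0.132)] ln[(0.546/0.132)(1 − 2.49×0.4140/(0.132×37.8))]
= (1/0.4140) ln[4.136 × 0.7934] = 2.415 × ln(3.282) = 2.415 × 1.188 = 2.871 d.
L(t_c) = L₀ e^(−k_d t_c) = 37.8 × 0.6846 = 25.88 mg/L, and at the critical point k_r D_c = k_d L, so D_c = (0.132/0.546) × 25.88 = 6.256 mg/L.

t_c ≈ 2.87 d; D_c ≈ 6.26 mg/L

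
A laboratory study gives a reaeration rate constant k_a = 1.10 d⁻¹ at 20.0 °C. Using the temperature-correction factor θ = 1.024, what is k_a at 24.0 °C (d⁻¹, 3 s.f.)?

k_a(T₂) = k_a(T₁) · θ^(T₂−T₁) = 1.10 × 1.024^(24.0−20.0)
= 1.10 × 1.024^4.00 = 1.10 × 1.100 = 1.209 d⁻¹.

k_a ≈ 1.21 d⁻¹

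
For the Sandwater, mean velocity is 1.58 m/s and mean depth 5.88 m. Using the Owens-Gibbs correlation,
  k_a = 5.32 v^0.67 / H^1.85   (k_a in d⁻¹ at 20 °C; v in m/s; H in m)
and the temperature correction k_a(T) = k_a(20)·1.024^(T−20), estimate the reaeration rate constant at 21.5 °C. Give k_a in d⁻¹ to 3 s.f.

k_a ≈ 0.283 d⁻¹

k_a(20) = 5.32 × 1.58^0.67 / 5.88^1.85 = 5.32 × 1.359 / 26.51 = 0.2727 d⁻¹.
k_a(21.5) = 0.2727 × 1.024^(21.5−20) = 0.2727 × 1.036 = 0.2826 d⁻¹.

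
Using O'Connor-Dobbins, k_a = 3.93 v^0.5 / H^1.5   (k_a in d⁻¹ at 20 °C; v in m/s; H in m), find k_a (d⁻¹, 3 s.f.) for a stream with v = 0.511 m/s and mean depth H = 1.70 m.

k_a ≈ 1.27 d⁻¹

k_a = 3.93 × 0.511^0.5 / 1.70^1.5 = 3.93 × 0.7148 / 2.217 = 1.267 d⁻¹.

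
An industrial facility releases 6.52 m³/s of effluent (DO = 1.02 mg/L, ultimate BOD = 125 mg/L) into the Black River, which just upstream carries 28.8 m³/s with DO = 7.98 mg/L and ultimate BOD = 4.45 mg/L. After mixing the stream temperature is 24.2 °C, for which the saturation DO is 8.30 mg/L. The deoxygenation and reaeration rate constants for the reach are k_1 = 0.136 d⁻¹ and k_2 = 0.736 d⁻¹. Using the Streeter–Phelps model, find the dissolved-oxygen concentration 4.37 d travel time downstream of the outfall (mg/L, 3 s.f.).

DO ≈ 5.14 mg/L

Mixed DO = (28.8×7.98 + 6.52×1.02)/(28.8+6.52) = 236.5/35.32 = 6.695 mg/L.
Mixed L₀ = (28.8×4.45 + 6.52×125)/(35.32) = 943.2/35.32 = 26.70 mg/L.
Initial deficit D₀ = C_s − DO₀ = 8.30 − 6.695 = 1.605 mg/L.
D(4.37) = [0.136×26.70/(0.736−0.136)](e^(−0.136×4.37) − e^(−0.736×4.37)) + 1.605 e^(−0.736×4.37)
= 6.053 × (0.5519 − 0.04010) + 1.605 × 0.04010 = 3.162 mg/L.
DO = 8.30 − 3.162 = 5.138 mg/L.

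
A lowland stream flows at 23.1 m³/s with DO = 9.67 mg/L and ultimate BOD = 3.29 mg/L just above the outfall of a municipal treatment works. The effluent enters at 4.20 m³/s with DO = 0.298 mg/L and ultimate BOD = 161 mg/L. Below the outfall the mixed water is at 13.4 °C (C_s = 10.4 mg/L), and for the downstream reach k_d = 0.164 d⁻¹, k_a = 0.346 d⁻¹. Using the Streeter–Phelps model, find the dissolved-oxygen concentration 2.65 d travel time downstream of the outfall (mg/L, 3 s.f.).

DO ≈ 3.38 mg/L

Mixed DO = (23.1×9.67 + 4.20×0.298)/(23.1+4.20) = 224.6/27.30 = 8.228 mg/L.
Mixed L₀ = (23.1×3.29 + 4.20×161)/(27.30) = 752.2/27.30 = 27.55 mg/L.
Initial deficit D₀ = C_s − DO₀ = 10.4 − 8.228 = 2.172 mg/L.
D(2.65) = [0.164×27.55/(0.346−0.164)](e^(−0.164×2.65) − e^(−0.346×2.65)) + 2.172 e^(−0.346×2.65)
= 24.83 × (0.6475 − 0.3998) + 2.172 × 0.3998 = 7.020 mg/L.
DO = 10.4 − 7.020 = 3.380 mg/L.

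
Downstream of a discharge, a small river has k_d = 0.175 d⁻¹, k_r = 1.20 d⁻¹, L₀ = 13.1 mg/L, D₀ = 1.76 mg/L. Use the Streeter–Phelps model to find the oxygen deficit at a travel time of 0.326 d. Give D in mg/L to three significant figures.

k_d L₀/(k_r−k_d) = 0.175×13.1/(1.20−0.175) = 2.292/1.025 = 2.237 mg/L.
e^(−k_d t) = e^(−0.175×0.3260) = 0.9445; e^(−k_r t) = e^(−1.20×0.3260) = 0.6762.
D = 2.237 × (0.9445 − 0.6762) + 1.76 × 0.6762 = 0.6001 + 1.190 = 1.790 mg/L.

D ≈ 1.79 mg/L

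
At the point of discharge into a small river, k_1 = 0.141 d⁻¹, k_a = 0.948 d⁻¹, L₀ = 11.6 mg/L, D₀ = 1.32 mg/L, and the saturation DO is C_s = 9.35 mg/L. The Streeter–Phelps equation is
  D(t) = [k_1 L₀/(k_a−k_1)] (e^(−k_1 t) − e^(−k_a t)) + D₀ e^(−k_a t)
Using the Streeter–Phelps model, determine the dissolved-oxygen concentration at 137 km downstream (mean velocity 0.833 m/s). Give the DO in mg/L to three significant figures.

Travel time t = x/v = 137 km / (0.833 m/s) = 137000 m / 0.833 m/s = 164500 s = 1.904 d.
k_1 L₀/(k_a−k_1) = 0.141×11.6/(0.948−0.141) = 1.636/0.8070 = 2.027 mg/L.
e^(−k_1 t) = e^(−0.141×1.904) = 0.7646; e^(−k_a t) = e^(−0.948×1.904) = 0.1645.
D = 2.027 × (0.7646 − 0.1645) + 1.32 × 0.1645 = 1.216 + 0.2172 = 1.433 mg/L.
DO = C_s − D = 9.35 − 1.433 = 7.917 mg/L.

DO ≈ 7.92 mg/L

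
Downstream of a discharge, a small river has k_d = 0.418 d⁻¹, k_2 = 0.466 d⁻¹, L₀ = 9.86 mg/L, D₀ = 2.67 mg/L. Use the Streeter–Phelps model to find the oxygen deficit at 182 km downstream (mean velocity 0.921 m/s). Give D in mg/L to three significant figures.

D ≈ 4.35 mg/L

Travel time t = x/v = 182 km / (0.921 m/s) = 182000 m / 0.921 m/s = 197600 s = 2.287 d.
k_d L₀/(k_2−k_d) = 0.418×9.86/(0.466−0.418) = 4.121/0.04800 = 85.86 mg/L.
e^(−k_d t) = e^(−0.418×2.287) = 0.3844; e^(−k_2 t) = e^(−0.466×2.287) = 0.3444.
D = 85.86 × (0.3844 − 0.3444) + 2.67 × 0.3444 = 3.432 + 0.9197 = 4.352 mg/L.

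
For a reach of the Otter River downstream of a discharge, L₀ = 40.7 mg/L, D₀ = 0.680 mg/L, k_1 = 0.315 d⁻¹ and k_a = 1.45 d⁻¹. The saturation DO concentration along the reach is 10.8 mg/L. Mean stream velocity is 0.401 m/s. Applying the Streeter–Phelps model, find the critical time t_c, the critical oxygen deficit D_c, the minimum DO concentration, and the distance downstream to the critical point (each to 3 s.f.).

t_c ≈ 1.29 d; D_c ≈ 5.89 mg/L; min DO ≈ 4.91 mg/L; x_c ≈ 44.7 km

At the critical point dD/dt = 0, so k_1 L₀ e^(−k_1 t) = k_a D. Substituting D(t) from the Streeter–Phelps equation and solving for t gives
t_c = ln[(k_a/k_1)(1 − D₀(k_a−k_1)/(k_1 L₀))] / (k_a−k_1).
Here k_a−k_1 = 1.135 d⁻¹ and 1 − D₀(k_a−k_1)/(k_1 L₀) = 1 − 0.680×1.135/(0.315×40.7) = 0.9398, so
t_c = ln(4.603 × 0.9398) / 1.135 = 1.465 / 1.135 = 1.290 d.
L(t_c) = L₀ e^(−k_1 t_c) = 40.7 × 0.6660 = 27.11 mg/L, and at the critical point k_a D_c = k_1 L, so D_c = (0.315/1.45) × 27.11 = 5.888 mg/L.
Minimum DO = C_s − D_c = 10.8 − 5.888 = 4.912 mg/L.
x_c = v t_c = 0.401 m/s × 1.290 d × 86400 s/d = 44710 m ≈ 44.7 km.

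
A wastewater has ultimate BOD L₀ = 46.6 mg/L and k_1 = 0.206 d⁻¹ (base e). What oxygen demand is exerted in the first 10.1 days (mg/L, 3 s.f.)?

y ≈ 40.8 mg/L

y_t = L₀(1 − e^(−k_1 t)) = 46.6 × (1 − e^(−0.206×10.1))
= 46.6 × (1 − 0.1249) = 46.6 × 0.8751 = 40.78 mg/L.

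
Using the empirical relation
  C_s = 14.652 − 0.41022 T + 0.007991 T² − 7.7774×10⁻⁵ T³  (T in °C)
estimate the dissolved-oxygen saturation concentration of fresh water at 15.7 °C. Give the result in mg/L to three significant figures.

C_s = 14.652 − 0.41022×15.7 + 0.007991×15.7² − 7.7774×10⁻⁵×15.7³ = 9.880 mg/L.

C_s ≈ 9.88 mg/L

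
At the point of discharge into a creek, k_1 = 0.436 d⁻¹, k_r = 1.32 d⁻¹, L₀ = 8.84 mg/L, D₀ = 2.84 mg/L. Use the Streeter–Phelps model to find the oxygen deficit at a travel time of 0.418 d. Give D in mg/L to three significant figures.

D ≈ 2.76 mg/L

k_1 L₀/(k_r−k_1) = 0.436×8.84/(1.32−0.436) = 3.854/0.8840 = 4.360 mg/L.
e^(−k_1 t) = e^(−0.436×0.4180) = 0.8334; e^(−k_r t) = e^(−1.32×0.4180) = 0.5759.
D = 4.360 × (0.8334 − 0.5759) + 2.84 × 0.5759 = 1.123 + 1.636 = 2.758 mg/L.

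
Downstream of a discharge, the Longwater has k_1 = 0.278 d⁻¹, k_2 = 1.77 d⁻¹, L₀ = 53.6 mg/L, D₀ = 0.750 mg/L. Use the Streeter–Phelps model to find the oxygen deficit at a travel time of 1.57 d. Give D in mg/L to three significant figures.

k_1 L₀/(k_2−k_1) = 0.278×53.6/(1.77−0.278) = 14.90/1.492 = 9.987 mg/L.
e^(−k_1 t) = e^(−0.278×1.570) = 0.6463; e^(−k_2 t) = e^(−1.77×1.570) = 0.06211.
D = 9.987 × (0.6463 − 0.06211) + 0.750 × 0.06211 = 5.835 + 0.04658 = 5.881 mg/L.

D ≈ 5.88 mg/L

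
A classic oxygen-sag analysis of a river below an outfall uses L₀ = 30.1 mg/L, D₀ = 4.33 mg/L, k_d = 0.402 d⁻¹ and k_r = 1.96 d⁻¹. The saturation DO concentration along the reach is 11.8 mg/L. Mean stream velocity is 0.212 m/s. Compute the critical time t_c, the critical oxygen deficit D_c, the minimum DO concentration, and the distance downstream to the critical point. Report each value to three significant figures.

With k_r/k_d = 4.876 and 1 − D₀(k_r−k_d)/(k_d L₀) = 0.4425,
t_c = ln(4.876 × 0.4425) / (1.96 − 0.402) = ln(2.157) / 1.558 = 0.7689/1.558 = 0.4935 d.
D_c = (k_d/k_r) L₀ e^(−k_d t_c) = (0.402/1.96) × 30.1 × e^(−0.402×0.4935) = 0.2051 × 30.1 × 0.8201 = 5.063 mg/L.
Minimum DO = C_s − D_c = 11.8 − 5.063 = 6.737 mg/L.
x_c = v t_c = 0.212 m/s × 0.4935 d × 86400 s/d = 9039 m ≈ 9.04 km.

t_c ≈ 0.494 d; D_c ≈ 5.06 mg/L; min DO ≈ 6.74 mg/L; x_c ≈ 9.04 km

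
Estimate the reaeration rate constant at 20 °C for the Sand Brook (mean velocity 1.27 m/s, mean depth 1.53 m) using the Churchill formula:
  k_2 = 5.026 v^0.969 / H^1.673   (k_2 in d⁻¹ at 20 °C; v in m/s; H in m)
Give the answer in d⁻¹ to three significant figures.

k_2 ≈ 3.11 d⁻¹

k_2 = 5.026 × 1.27^0.969 / 1.53^1.673 = 5.026 × 1.261 / 2.037 = 3.110 d⁻¹.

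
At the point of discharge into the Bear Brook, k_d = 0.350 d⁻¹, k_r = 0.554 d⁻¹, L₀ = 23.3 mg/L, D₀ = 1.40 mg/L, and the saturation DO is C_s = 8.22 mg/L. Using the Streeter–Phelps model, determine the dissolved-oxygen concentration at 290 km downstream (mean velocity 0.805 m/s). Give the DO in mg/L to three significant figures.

DO ≈ 2.76 mg/L

Travel time t = x/v = 290 km / (0.805 m/s) = 290000 m / 0.805 m/s = 360200 s = 4.170 d.
k_d L₀/(k_r−k_d) = 0.350×23.3/(0.554−0.350) = 8.155/0.2040 = 39.98 mg/L.
e^(−k_d t) = e^(−0.350×4.170) = 0.2324; e^(−k_r t) = e^(−0.554×4.170) = 0.09927.
D = 39.98 × (0.2324 − 0.09927) + 1.40 × 0.09927 = 5.322 + 0.1390 = 5.461 mg/L.
DO = C_s − D = 8.22 − 5.461 = 2.759 mg/L.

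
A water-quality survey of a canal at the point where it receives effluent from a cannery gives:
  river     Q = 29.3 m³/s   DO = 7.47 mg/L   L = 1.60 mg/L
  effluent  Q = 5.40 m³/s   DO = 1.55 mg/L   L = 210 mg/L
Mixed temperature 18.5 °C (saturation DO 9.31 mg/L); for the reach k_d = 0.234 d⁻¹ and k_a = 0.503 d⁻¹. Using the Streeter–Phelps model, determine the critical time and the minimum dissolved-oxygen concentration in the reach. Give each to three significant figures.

Mixed DO = (29.3×7.47 + 5.40×1.55)/(29.3+5.40) = 227.2/34.70 = 6.549 mg/L.
Mixed L₀ = (29.3×1.60 + 5.40×210)/(34.70) = 1181/34.70 = 34.03 mg/L.
Initial deficit D₀ = C_s − DO₀ = 9.31 − 6.549 = 2.761 mg/L.
t_c = (1/0.2690) ln[(0.503/0.234)(1 − 2.761×0.2690/(0.234×34.03))] = 3.717 × ln(1.949) = 2.481 d.
D_c = (0.234/0.503) × 34.03 × e^(−0.234×2.481) = 0.4652 × 34.03 × 0.5596 = 8.859 mg/L.
Minimum DO = 9.31 − 8.859 = 0.4506 mg/L.

t_c ≈ 2.48 d; minimum DO ≈ 0.451 mg/L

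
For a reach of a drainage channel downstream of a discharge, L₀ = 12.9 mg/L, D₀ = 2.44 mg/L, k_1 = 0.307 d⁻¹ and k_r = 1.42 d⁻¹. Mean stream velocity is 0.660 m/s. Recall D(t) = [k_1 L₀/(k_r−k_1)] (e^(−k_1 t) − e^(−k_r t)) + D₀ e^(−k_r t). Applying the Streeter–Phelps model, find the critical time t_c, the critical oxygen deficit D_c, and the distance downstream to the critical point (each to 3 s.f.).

With k_r/k_1 = 4.625 and 1 − D₀(k_r−k_1)/(k_1 L₀) = 0.3143,
t_c = ln(4.625 × 0.3143) / (1.42 − 0.307) = ln(1.454) / 1.113 = 0.3740/1.113 = 0.3361 d.
L(t_c) = L₀ e^(−k_1 t_c) = 12.9 × 0.9020 = 11.64 mg/L, and at the critical point k_r D_c = k_1 L, so D_c = (0.307/1.42) × 11.64 = 2.516 mg/L.
x_c = v t_c = 0.660 m/s × 0.3361 d × 86400 s/d = 19160 m ≈ 19.2 km.

t_c ≈ 0.336 d; D_c ≈ 2.52 mg/L; x_c ≈ 19.2 km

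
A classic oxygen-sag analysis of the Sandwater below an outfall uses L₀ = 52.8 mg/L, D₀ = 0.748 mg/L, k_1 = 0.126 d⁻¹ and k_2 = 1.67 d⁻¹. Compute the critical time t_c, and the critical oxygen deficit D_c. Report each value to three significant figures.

t_c ≈ 1.55 d; D_c ≈ 3.28 mg/L

With k_2/k_1 = 13.25 and 1 − D₀(k_2−k_1)/(k_1 L₀) = 0.8264,
t_c = ln(13.25 × 0.8264) / (1.67 − 0.126) = ln(10.95) / 1.544 = 2.394/1.544 = 1.550 d.
L(t_c) = L₀ e^(−k_1 t_c) = 52.8 × 0.8226 = 43.43 mg/L, and at the critical point k_2 D_c = k_1 L, so D_c = (0.126/1.67) × 43.43 = 3.277 mg/L.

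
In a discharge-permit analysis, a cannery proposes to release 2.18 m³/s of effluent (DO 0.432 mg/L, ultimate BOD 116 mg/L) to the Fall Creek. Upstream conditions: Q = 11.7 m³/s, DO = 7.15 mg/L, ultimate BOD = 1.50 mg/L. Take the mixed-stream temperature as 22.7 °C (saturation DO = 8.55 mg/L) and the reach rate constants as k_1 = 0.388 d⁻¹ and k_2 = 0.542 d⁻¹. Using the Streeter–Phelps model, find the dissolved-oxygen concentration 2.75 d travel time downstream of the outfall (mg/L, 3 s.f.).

Mixed DO = (11.7×7.15 + 2.18×0.432)/(11.7+2.18) = 84.60/13.88 = 6.095 mg/L.
Mixed L₀ = (11.7×1.50 + 2.18×116)/(13.88) = 270.4/13.88 = 19.48 mg/L.
Initial deficit D₀ = C_s − DO₀ = 8.55 − 6.095 = 2.455 mg/L.
D(2.75) = [0.388×19.48/(0.542−0.388)](e^(−0.388×2.75) − e^(−0.542×2.75)) + 2.455 e^(−0.542×2.75)
= 49.09 × (0.3440 − 0.2253) + 2.455 × 0.2253 = 6.384 mg/L.
DO = 8.55 − 6.384 = 2.166 mg/L.

DO ≈ 2.17 mg/L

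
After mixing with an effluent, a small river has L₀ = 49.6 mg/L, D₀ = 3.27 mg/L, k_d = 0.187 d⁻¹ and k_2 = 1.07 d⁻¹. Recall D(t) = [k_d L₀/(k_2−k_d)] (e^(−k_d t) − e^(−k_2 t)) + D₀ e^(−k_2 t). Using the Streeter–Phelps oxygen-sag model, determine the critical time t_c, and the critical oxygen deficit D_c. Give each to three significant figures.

t_c ≈ 1.55 d; D_c ≈ 6.48 mg/L

With k_2/k_d = 5.722 and 1 − D₀(k_2−k_d)/(k_d L₀) = 0.6887,
t_c = ln(5.722 × 0.6887) / (1.07 − 0.187) = ln(3.941) / 0.8830 = 1.371/0.8830 = 1.553 d.
D_c = (k_d/k_2) L₀ e^(−k_d t_c) = (0.187/1.07) × 49.6 × e^(−0.187×1.553) = 0.1748 × 49.6 × 0.7479 = 6.484 mg/L.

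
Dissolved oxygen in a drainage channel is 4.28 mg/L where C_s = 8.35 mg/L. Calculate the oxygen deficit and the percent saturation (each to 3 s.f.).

D ≈ 4.07 mg/L; 51.3 % saturation

D = C_s − C = 8.35 − 4.28 = 4.07 mg/L.
% saturation = 4.28/8.35 × 100 = 51.3 %.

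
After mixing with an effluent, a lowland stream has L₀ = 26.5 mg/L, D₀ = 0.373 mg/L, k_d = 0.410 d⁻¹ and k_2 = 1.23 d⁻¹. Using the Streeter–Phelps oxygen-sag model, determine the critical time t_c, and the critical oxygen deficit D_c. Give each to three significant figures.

t_c ≈ 1.30 d; D_c ≈ 5.17 mg/L

With k_2/k_d = 3.000 and 1 − D₀(k_2−k_d)/(k_d L₀) = 0.9718,
t_c = ln(3.000 × 0.9718) / (1.23 − 0.410) = ln(2.916) / 0.8200 = 1.070/0.8200 = 1.305 d.
L(t_c) = L₀ e^(−k_d t_c) = 26.5 × 0.5857 = 15.52 mg/L, and at the critical point k_2 D_c = k_d L, so D_c = (0.410/1.23) × 15.52 = 5.173 mg/L.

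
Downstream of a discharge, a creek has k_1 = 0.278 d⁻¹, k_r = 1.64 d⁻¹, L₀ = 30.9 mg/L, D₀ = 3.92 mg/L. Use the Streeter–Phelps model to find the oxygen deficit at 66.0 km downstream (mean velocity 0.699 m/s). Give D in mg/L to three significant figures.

D ≈ 4.26 mg/L

Travel time t = x/v = 66.0 km / (0.699 m/s) = 66000 m / 0.699 m/s = 94420 s = 1.093 d.
k_1 L₀/(k_r−k_1) = 0.278×30.9/(1.64−0.278) = 8.590/1.362 = 6.307 mg/L.
e^(−k_1 t) = e^(−0.278×1.093) = 0.7380; e^(−k_r t) = e^(−1.64×1.093) = 0.1666.
D = 6.307 × (0.7380 − 0.1666) + 3.92 × 0.1666 = 3.604 + 0.6530 = 4.257 mg/L.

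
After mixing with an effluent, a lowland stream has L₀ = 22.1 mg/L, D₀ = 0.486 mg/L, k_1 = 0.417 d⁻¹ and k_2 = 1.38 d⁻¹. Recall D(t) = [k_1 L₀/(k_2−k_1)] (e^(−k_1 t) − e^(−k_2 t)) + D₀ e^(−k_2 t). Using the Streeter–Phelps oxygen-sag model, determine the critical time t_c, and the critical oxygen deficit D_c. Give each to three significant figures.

t_c ≈ 1.19 d; D_c ≈ 4.07 mg/L

At the critical point dD/dt = 0, so k_1 L₀ e^(−k_1 t) = k_2 D. Substituting D(t) from the Streeter–Phelps equation and solving for t gives
t_c = ln[(k_2/k_1)(1 − D₀(k_2−k_1)/(k_1 L₀))] / (k_2−k_1).
Here k_2−k_1 = 0.9630 d⁻¹ and 1 − D₀(k_2−k_1)/(k_1 L₀) = 1 − 0.486×0.9630/(0.417×22.1) = 0.9492, so
t_c = ln(3.309 × 0.9492) / 0.9630 = 1.145 / 0.9630 = 1.189 d.
L(t_c) = L₀ e^(−k_1 t_c) = 22.1 × 0.6092 = 13.46 mg/L, and at the critical point k_2 D_c = k_1 L, so D_c = (0.417/1.38) × 13.46 = 4.068 mg/L.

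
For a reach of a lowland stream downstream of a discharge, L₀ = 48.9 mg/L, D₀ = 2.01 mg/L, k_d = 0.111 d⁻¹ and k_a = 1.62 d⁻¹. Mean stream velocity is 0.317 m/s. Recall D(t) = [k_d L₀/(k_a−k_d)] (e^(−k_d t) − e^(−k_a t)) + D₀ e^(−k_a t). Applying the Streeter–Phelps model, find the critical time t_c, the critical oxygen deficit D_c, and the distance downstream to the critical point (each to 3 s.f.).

With k_a/k_d = 14.59 and 1 − D₀(k_a−k_d)/(k_d L₀) = 0.4412,
t_c = ln(14.59 × 0.4412) / (1.62 − 0.111) = ln(6.439) / 1.509 = 1.862/1.509 = 1.234 d.
L(t_c) = L₀ e^(−k_d t_c) = 48.9 × 0.8720 = 42.64 mg/L, and at the critical point k_a D_c = k_d L, so D_c = (0.111/1.62) × 42.64 = 2.922 mg/L.
x_c = v t_c = 0.317 m/s × 1.234 d × 86400 s/d = 33800 m ≈ 33.8 km.

t_c ≈ 1.23 d; D_c ≈ 2.92 mg/L; x_c ≈ 33.8 km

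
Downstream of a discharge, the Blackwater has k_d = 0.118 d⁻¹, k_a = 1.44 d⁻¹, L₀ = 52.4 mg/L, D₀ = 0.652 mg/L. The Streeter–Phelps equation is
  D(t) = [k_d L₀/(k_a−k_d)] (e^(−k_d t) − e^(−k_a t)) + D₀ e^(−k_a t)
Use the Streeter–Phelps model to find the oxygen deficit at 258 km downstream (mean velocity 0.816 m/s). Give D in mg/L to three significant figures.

Travel time t = x/v = 258 km / (0.816 m/s) = 258000 m / 0.816 m/s = 316200 s = 3.659 d.
k_d L₀/(k_a−k_d) = 0.118×52.4/(1.44−0.118) = 6.183/1.322 = 4.677 mg/L.
e^(−k_d t) = e^(−0.118×3.659) = 0.6493; e^(−k_a t) = e^(−1.44×3.659) = 0.005146.
D = 4.677 × (0.6493 − 0.005146) + 0.652 × 0.005146 = 3.013 + 0.003355 = 3.016 mg/L.

D ≈ 3.02 mg/L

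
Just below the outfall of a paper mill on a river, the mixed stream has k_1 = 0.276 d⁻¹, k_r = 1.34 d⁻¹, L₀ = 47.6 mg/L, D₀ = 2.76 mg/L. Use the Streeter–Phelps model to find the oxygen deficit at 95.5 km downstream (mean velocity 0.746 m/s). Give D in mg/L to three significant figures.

Travel time t = x/v = 95.5 km / (0.746 m/s) = 95500 m / 0.746 m/s = 128000 s = 1.482 d.
k_1 L₀/(k_r−k_1) = 0.276×47.6/(1.34−0.276) = 13.14/1.064 = 12.35 mg/L.
e^(−k_1 t) = e^(−0.276×1.482) = 0.6644; e^(−k_r t) = e^(−1.34×1.482) = 0.1373.
D = 12.35 × (0.6644 − 0.1373) + 2.76 × 0.1373 = 6.507 + 0.3790 = 6.886 mg/L.

D ≈ 6.89 mg/L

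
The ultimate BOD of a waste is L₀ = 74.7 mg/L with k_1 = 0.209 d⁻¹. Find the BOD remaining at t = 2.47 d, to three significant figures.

L ≈ 44.6 mg/L

L_t = L₀ e^(−k_1 t) = 74.7 × e^(−0.209×2.47) = 74.7 × 0.5968 = 44.58 mg/L.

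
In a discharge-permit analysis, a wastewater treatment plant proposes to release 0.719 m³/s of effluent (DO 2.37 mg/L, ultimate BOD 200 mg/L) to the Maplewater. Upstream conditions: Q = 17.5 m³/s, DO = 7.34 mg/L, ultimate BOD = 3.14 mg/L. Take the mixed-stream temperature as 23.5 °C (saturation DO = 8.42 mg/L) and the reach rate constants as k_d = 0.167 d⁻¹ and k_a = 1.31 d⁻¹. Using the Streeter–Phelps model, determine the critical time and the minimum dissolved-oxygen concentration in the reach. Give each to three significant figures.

Mixed DO = (17.5×7.34 + 0.719×2.37)/(17.5+0.719) = 130.2/18.22 = 7.144 mg/L.
Mixed L₀ = (17.5×3.14 + 0.719×200)/(18.22) = 198.8/18.22 = 10.91 mg/L.
Initial deficit D₀ = C_s − DO₀ = 8.42 − 7.144 = 1.276 mg/L.
t_c = (1/1.143) ln[(1.31/0.167)(1 − 1.276×1.143/(0.167×10.91))] = 0.8749 × ln(1.564) = 0.3911 d.
D_c = (0.167/1.31) × 10.91 × e^(−0.167×0.3911) = 0.1275 × 10.91 × 0.9368 = 1.303 mg/L.
Minimum DO = 8.42 − 1.303 = 7.117 mg/L.

t_c ≈ 0.391 d; minimum DO ≈ 7.12 mg/L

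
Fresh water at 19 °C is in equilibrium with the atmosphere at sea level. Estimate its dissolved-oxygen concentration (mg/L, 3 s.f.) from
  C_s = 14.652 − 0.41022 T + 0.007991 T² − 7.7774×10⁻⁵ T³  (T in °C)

C_s = 14.652 − 0.41022×19 + 0.007991×19² − 7.7774×10⁻⁵×19³ = 9.209 mg/L.

C_s ≈ 9.21 mg/L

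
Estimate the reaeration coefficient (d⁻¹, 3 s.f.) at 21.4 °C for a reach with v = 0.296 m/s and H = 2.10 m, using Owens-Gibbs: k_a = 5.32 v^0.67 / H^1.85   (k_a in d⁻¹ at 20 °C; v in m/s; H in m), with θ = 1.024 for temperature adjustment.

k_a(20) = 5.32 × 0.296^0.67 / 2.10^1.85 = 5.32 × 0.4423 / 3.946 = 0.5964 d⁻¹.
k_a(21.4) = 0.5964 × 1.024^(21.4−20) = 0.5964 × 1.034 = 0.6166 d⁻¹.

k_a ≈ 0.617 d⁻¹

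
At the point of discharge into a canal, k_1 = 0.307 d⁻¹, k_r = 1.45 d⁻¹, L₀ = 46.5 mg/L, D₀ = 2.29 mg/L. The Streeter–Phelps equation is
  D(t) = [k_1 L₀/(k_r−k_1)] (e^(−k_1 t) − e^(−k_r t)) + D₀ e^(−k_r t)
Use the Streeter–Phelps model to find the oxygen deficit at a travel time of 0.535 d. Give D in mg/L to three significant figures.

k_1 L₀/(k_r−k_1) = 0.307×46.5/(1.45−0.307) = 14.28/1.143 = 12.49 mg/L.
e^(−k_1 t) = e^(−0.307×0.5350) = 0.8485; e^(−k_r t) = e^(−1.45×0.5350) = 0.4604.
D = 12.49 × (0.8485 − 0.4604) + 2.29 × 0.4604 = 4.848 + 1.054 = 5.902 mg/L.

D ≈ 5.90 mg/L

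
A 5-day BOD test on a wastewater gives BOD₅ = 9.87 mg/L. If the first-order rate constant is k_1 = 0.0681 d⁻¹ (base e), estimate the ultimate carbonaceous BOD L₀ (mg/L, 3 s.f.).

L₀ ≈ 34.2 mg/L

BOD₅ = L₀(1 − e^(−5k_1)) ⇒ L₀ = BOD₅ / (1 − e^(−5×0.0681))
= 9.87 / (1 − 0.7114) = 9.87 / 0.2886 = 34.20 mg/L.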